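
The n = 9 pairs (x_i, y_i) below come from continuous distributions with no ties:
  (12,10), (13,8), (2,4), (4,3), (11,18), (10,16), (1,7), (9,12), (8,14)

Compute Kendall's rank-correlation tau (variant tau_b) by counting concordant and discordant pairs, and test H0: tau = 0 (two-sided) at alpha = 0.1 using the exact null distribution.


Step 1: Enumerate the 36 unordered pairs (i,j) with i<j and classify each by sign(x_j-x_i) * sign(y_j-y_i).
  (1,2):dx=+1,dy=-2->D; (1,3):dx=-10,dy=-6->C; (1,4):dx=-8,dy=-7->C; (1,5):dx=-1,dy=+8->D
  (1,6):dx=-2,dy=+6->D; (1,7):dx=-11,dy=-3->C; (1,8):dx=-3,dy=+2->D; (1,9):dx=-4,dy=+4->D
  (2,3):dx=-11,dy=-4->C; (2,4):dx=-9,dy=-5->C; (2,5):dx=-2,dy=+10->D; (2,6):dx=-3,dy=+8->D
  (2,7):dx=-12,dy=-1->C; (2,8):dx=-4,dy=+4->D; (2,9):dx=-5,dy=+6->D; (3,4):dx=+2,dy=-1->D
  (3,5):dx=+9,dy=+14->C; (3,6):dx=+8,dy=+12->C; (3,7):dx=-1,dy=+3->D; (3,8):dx=+7,dy=+8->C
  (3,9):dx=+6,dy=+10->C; (4,5):dx=+7,dy=+15->C; (4,6):dx=+6,dy=+13->C; (4,7):dx=-3,dy=+4->D
  (4,8):dx=+5,dy=+9->C; (4,9):dx=+4,dy=+11->C; (5,6):dx=-1,dy=-2->C; (5,7):dx=-10,dy=-11->C
  (5,8):dx=-2,dy=-6->C; (5,9):dx=-3,dy=-4->C; (6,7):dx=-9,dy=-9->C; (6,8):dx=-1,dy=-4->C
  (6,9):dx=-2,dy=-2->C; (7,8):dx=+8,dy=+5->C; (7,9):dx=+7,dy=+7->C; (8,9):dx=-1,dy=+2->D
Step 2: C = 23, D = 13, total pairs = 36.
Step 3: tau = (C - D)/(n(n-1)/2) = (23 - 13)/36 = 0.277778.
Step 4: Exact two-sided p-value (enumerate n! = 362880 permutations of y under H0): p = 0.358488.
Step 5: alpha = 0.1. fail to reject H0.

tau_b = 0.2778 (C=23, D=13), p = 0.358488, fail to reject H0.


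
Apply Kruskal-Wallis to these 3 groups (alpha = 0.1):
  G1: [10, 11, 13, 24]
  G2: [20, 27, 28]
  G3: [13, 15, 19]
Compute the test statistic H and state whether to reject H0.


Step 1: Combine all N = 10 observations and assign midranks.
sorted (value, group, rank): (10,G1,1), (11,G1,2), (13,G1,3.5), (13,G3,3.5), (15,G3,5), (19,G3,6), (20,G2,7), (24,G1,8), (27,G2,9), (28,G2,10)
Step 2: Sum ranks within each group.
R_1 = 14.5 (n_1 = 4)
R_2 = 26 (n_2 = 3)
R_3 = 14.5 (n_3 = 3)
Step 3: H = 12/(N(N+1)) * sum(R_i^2/n_i) - 3(N+1)
     = 12/(10*11) * (14.5^2/4 + 26^2/3 + 14.5^2/3) - 3*11
     = 0.109091 * 347.979 - 33
     = 4.961364.
Step 4: Ties present; correction factor C = 1 - 6/(10^3 - 10) = 0.993939. Corrected H = 4.961364 / 0.993939 = 4.991616.
Step 5: Under H0, H ~ chi^2(2); p-value = 0.082430.
Step 6: alpha = 0.1. reject H0.

H = 4.9916, df = 2, p = 0.082430, reject H0.


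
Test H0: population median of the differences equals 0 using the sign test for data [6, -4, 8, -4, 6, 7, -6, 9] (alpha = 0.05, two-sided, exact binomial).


Step 1: Discard zero differences. Original n = 8; n_eff = number of nonzero differences = 8.
Nonzero differences (with sign): +6, -4, +8, -4, +6, +7, -6, +9
Step 2: Count signs: positive = 5, negative = 3.
Step 3: Under H0: P(positive) = 0.5, so the number of positives S ~ Bin(8, 0.5).
Step 4: Two-sided exact p-value = sum of Bin(8,0.5) probabilities at or below the observed probability = 0.726562.
Step 5: alpha = 0.05. fail to reject H0.

n_eff = 8, pos = 5, neg = 3, p = 0.726562, fail to reject H0.


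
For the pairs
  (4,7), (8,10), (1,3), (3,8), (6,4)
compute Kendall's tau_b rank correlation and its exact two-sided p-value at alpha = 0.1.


Step 1: Enumerate the 10 unordered pairs (i,j) with i<j and classify each by sign(x_j-x_i) * sign(y_j-y_i).
  (1,2):dx=+4,dy=+3->C; (1,3):dx=-3,dy=-4->C; (1,4):dx=-1,dy=+1->D; (1,5):dx=+2,dy=-3->D
  (2,3):dx=-7,dy=-7->C; (2,4):dx=-5,dy=-2->C; (2,5):dx=-2,dy=-6->C; (3,4):dx=+2,dy=+5->C
  (3,5):dx=+5,dy=+1->C; (4,5):dx=+3,dy=-4->D
Step 2: C = 7, D = 3, total pairs = 10.
Step 3: tau = (C - D)/(n(n-1)/2) = (7 - 3)/10 = 0.400000.
Step 4: Exact two-sided p-value (enumerate n! = 120 permutations of y under H0): p = 0.483333.
Step 5: alpha = 0.1. fail to reject H0.

tau_b = 0.4000 (C=7, D=3), p = 0.483333, fail to reject H0.


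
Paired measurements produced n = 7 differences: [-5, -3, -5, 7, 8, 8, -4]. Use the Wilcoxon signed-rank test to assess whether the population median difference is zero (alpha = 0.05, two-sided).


Step 1: Drop any zero differences (none here) and take |d_i|.
|d| = [5, 3, 5, 7, 8, 8, 4]
Step 2: Midrank |d_i| (ties get averaged ranks).
ranks: |5|->3.5, |3|->1, |5|->3.5, |7|->5, |8|->6.5, |8|->6.5, |4|->2
Step 3: Attach original signs; sum ranks with positive sign and with negative sign.
W+ = 5 + 6.5 + 6.5 = 18
W- = 3.5 + 1 + 3.5 + 2 = 10
(Check: W+ + W- = 28 should equal n(n+1)/2 = 28.)
Step 4: Test statistic W = min(W+, W-) = 10.
Step 5: Ties in |d|, so use the tie-corrected normal approximation.
        E[W] = n(n+1)/4 = 7*8/4 = 14.
        Tie groups: |d|=5 (t=2), |d|=8 (t=2); sum(t^3 - t) = 12.
        Var[W] = n(n+1)(2n+1)/24 - sum(t^3-t)/48 = 840/24 - 12/48 = 34.75.
        z = (W - E[W]) / sqrt(Var[W]) = (10 - 14) / 5.8949 = -0.6786.
        Two-sided p = 2*Phi(z) = 0.497422.
Step 6: alpha = 0.05. fail to reject H0.

W+ = 18, W- = 10, W = min = 10, p = 0.497422, fail to reject H0.


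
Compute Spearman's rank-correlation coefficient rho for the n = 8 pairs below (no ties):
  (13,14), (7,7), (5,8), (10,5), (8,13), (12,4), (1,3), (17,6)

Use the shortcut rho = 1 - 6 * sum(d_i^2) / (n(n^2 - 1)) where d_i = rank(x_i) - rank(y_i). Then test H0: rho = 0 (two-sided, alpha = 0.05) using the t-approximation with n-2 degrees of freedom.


Step 1: Rank x and y separately (midranks; no ties here).
rank(x): 13->7, 7->3, 5->2, 10->5, 8->4, 12->6, 1->1, 17->8
rank(y): 14->8, 7->5, 8->6, 5->3, 13->7, 4->2, 3->1, 6->4
Step 2: d_i = R_x(i) - R_y(i); compute d_i^2.
  (7-8)^2=1, (3-5)^2=4, (2-6)^2=16, (5-3)^2=4, (4-7)^2=9, (6-2)^2=16, (1-1)^2=0, (8-4)^2=16
sum(d^2) = 66.
Step 3: rho = 1 - 6*66 / (8*(8^2 - 1)) = 1 - 396/504 = 0.214286.
Step 4: Under H0, t = rho * sqrt((n-2)/(1-rho^2)) = 0.5374 ~ t(6).
Step 5: Two-sided p-value from the t-distribution with 6 df = 0.610344.
Step 6: alpha = 0.05. fail to reject H0.

rho = 0.2143, p = 0.610344, fail to reject H0 at alpha = 0.05.


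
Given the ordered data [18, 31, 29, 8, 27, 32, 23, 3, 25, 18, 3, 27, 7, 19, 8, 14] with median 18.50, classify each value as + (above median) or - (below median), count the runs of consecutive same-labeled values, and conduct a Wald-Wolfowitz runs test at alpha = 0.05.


Step 1: Compute median = 18.50; label A = above, B = below.
Labels in order: BAABAAABABBABABB  (n_A = 8, n_B = 8)
Step 2: Count runs R = 11.
Step 3: Under H0 (random ordering), E[R] = 2*n_A*n_B/(n_A+n_B) + 1 = 2*8*8/16 + 1 = 9.0000.
        Var[R] = 2*n_A*n_B*(2*n_A*n_B - n_A - n_B) / ((n_A+n_B)^2 * (n_A+n_B-1)) = 14336/3840 = 3.7333.
        SD[R] = 1.9322.
Step 4: Continuity-corrected z = (R - 0.5 - E[R]) / SD[R] = (11 - 0.5 - 9.0000) / 1.9322 = 0.7763.
Step 5: Two-sided p-value via normal approximation = 2*(1 - Phi(|z|)) = 0.437558.
Step 6: alpha = 0.05. fail to reject H0.

R = 11, z = 0.7763, p = 0.437558, fail to reject H0.


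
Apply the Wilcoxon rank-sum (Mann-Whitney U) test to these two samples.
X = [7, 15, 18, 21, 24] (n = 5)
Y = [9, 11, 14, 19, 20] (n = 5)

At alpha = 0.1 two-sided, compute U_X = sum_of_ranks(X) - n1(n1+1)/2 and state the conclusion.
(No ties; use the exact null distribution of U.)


Step 1: Combine and sort all 10 observations; assign midranks.
sorted (value, group): (7,X), (9,Y), (11,Y), (14,Y), (15,X), (18,X), (19,Y), (20,Y), (21,X), (24,X)
ranks: 7->1, 9->2, 11->3, 14->4, 15->5, 18->6, 19->7, 20->8, 21->9, 24->10
Step 2: Rank sum for X: R1 = 1 + 5 + 6 + 9 + 10 = 31.
Step 3: U_X = R1 - n1(n1+1)/2 = 31 - 5*6/2 = 31 - 15 = 16.
       U_Y = n1*n2 - U_X = 25 - 16 = 9.
Step 4: No ties, so the exact null distribution of U (based on enumerating the C(10,5) = 252 equally likely rank assignments) gives the two-sided p-value.
Step 5: p-value = 0.547619; compare to alpha = 0.1. fail to reject H0.

U_X = 16, p = 0.547619, fail to reject H0 at alpha = 0.1.


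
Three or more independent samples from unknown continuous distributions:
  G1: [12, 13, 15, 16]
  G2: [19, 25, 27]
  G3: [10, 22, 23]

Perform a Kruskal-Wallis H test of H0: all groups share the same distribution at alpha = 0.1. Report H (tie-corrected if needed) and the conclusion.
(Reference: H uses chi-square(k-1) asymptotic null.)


Step 1: Combine all N = 10 observations and assign midranks.
sorted (value, group, rank): (10,G3,1), (12,G1,2), (13,G1,3), (15,G1,4), (16,G1,5), (19,G2,6), (22,G3,7), (23,G3,8), (25,G2,9), (27,G2,10)
Step 2: Sum ranks within each group.
R_1 = 14 (n_1 = 4)
R_2 = 25 (n_2 = 3)
R_3 = 16 (n_3 = 3)
Step 3: H = 12/(N(N+1)) * sum(R_i^2/n_i) - 3(N+1)
     = 12/(10*11) * (14^2/4 + 25^2/3 + 16^2/3) - 3*11
     = 0.109091 * 342.667 - 33
     = 4.381818.
Step 4: No ties, so H is used without correction.
Step 5: Under H0, H ~ chi^2(2); p-value = 0.111815.
Step 6: alpha = 0.1. fail to reject H0.

H = 4.3818, df = 2, p = 0.111815, fail to reject H0.


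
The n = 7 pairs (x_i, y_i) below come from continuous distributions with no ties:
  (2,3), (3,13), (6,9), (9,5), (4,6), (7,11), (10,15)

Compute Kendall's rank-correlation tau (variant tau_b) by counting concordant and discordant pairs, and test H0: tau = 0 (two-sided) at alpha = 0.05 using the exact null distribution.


Step 1: Enumerate the 21 unordered pairs (i,j) with i<j and classify each by sign(x_j-x_i) * sign(y_j-y_i).
  (1,2):dx=+1,dy=+10->C; (1,3):dx=+4,dy=+6->C; (1,4):dx=+7,dy=+2->C; (1,5):dx=+2,dy=+3->C
  (1,6):dx=+5,dy=+8->C; (1,7):dx=+8,dy=+12->C; (2,3):dx=+3,dy=-4->D; (2,4):dx=+6,dy=-8->D
  (2,5):dx=+1,dy=-7->D; (2,6):dx=+4,dy=-2->D; (2,7):dx=+7,dy=+2->C; (3,4):dx=+3,dy=-4->D
  (3,5):dx=-2,dy=-3->C; (3,6):dx=+1,dy=+2->C; (3,7):dx=+4,dy=+6->C; (4,5):dx=-5,dy=+1->D
  (4,6):dx=-2,dy=+6->D; (4,7):dx=+1,dy=+10->C; (5,6):dx=+3,dy=+5->C; (5,7):dx=+6,dy=+9->C
  (6,7):dx=+3,dy=+4->C
Step 2: C = 14, D = 7, total pairs = 21.
Step 3: tau = (C - D)/(n(n-1)/2) = (14 - 7)/21 = 0.333333.
Step 4: Exact two-sided p-value (enumerate n! = 5040 permutations of y under H0): p = 0.381349.
Step 5: alpha = 0.05. fail to reject H0.

tau_b = 0.3333 (C=14, D=7), p = 0.381349, fail to reject H0.


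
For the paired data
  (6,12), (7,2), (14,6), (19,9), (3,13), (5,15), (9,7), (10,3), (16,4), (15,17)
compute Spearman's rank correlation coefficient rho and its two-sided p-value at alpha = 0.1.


Step 1: Rank x and y separately (midranks; no ties here).
rank(x): 6->3, 7->4, 14->7, 19->10, 3->1, 5->2, 9->5, 10->6, 16->9, 15->8
rank(y): 12->7, 2->1, 6->4, 9->6, 13->8, 15->9, 7->5, 3->2, 4->3, 17->10
Step 2: d_i = R_x(i) - R_y(i); compute d_i^2.
  (3-7)^2=16, (4-1)^2=9, (7-4)^2=9, (10-6)^2=16, (1-8)^2=49, (2-9)^2=49, (5-5)^2=0, (6-2)^2=16, (9-3)^2=36, (8-10)^2=4
sum(d^2) = 204.
Step 3: rho = 1 - 6*204 / (10*(10^2 - 1)) = 1 - 1224/990 = -0.236364.
Step 4: Under H0, t = rho * sqrt((n-2)/(1-rho^2)) = -0.6880 ~ t(8).
Step 5: Two-sided p-value from the t-distribution with 8 df = 0.510885.
Step 6: alpha = 0.1. fail to reject H0.

rho = -0.2364, p = 0.510885, fail to reject H0 at alpha = 0.1.


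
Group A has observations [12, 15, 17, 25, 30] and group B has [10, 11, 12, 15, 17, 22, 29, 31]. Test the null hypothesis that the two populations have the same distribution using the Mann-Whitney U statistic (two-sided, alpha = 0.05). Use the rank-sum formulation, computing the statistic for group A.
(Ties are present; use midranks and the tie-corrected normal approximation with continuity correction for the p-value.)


Step 1: Combine and sort all 13 observations; assign midranks.
sorted (value, group): (10,Y), (11,Y), (12,X), (12,Y), (15,X), (15,Y), (17,X), (17,Y), (22,Y), (25,X), (29,Y), (30,X), (31,Y)
ranks: 10->1, 11->2, 12->3.5, 12->3.5, 15->5.5, 15->5.5, 17->7.5, 17->7.5, 22->9, 25->10, 29->11, 30->12, 31->13
Step 2: Rank sum for X: R1 = 3.5 + 5.5 + 7.5 + 10 + 12 = 38.5.
Step 3: U_X = R1 - n1(n1+1)/2 = 38.5 - 5*6/2 = 38.5 - 15 = 23.5.
       U_Y = n1*n2 - U_X = 40 - 23.5 = 16.5.
Step 4: Ties are present, so use the tie-corrected normal approximation (with continuity correction) for the p-value.
Step 5: p-value = 0.659230; compare to alpha = 0.05. fail to reject H0.

U_X = 23.5, p = 0.659230, fail to reject H0 at alpha = 0.05.


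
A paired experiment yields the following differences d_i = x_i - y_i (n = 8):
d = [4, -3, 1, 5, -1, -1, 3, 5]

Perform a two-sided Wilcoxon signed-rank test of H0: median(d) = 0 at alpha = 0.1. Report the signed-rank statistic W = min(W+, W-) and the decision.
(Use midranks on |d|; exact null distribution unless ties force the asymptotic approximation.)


Step 1: Drop any zero differences (none here) and take |d_i|.
|d| = [4, 3, 1, 5, 1, 1, 3, 5]
Step 2: Midrank |d_i| (ties get averaged ranks).
ranks: |4|->6, |3|->4.5, |1|->2, |5|->7.5, |1|->2, |1|->2, |3|->4.5, |5|->7.5
Step 3: Attach original signs; sum ranks with positive sign and with negative sign.
W+ = 6 + 2 + 7.5 + 4.5 + 7.5 = 27.5
W- = 4.5 + 2 + 2 = 8.5
(Check: W+ + W- = 36 should equal n(n+1)/2 = 36.)
Step 4: Test statistic W = min(W+, W-) = 8.5.
Step 5: Ties in |d|, so use the tie-corrected normal approximation.
        E[W] = n(n+1)/4 = 8*9/4 = 18.
        Tie groups: |d|=1 (t=3), |d|=3 (t=2), |d|=5 (t=2); sum(t^3 - t) = 36.
        Var[W] = n(n+1)(2n+1)/24 - sum(t^3-t)/48 = 1224/24 - 36/48 = 50.25.
        z = (W - E[W]) / sqrt(Var[W]) = (8.5 - 18) / 7.0887 = -1.3402.
        Two-sided p = 2*Phi(z) = 0.180194.
Step 6: alpha = 0.1. fail to reject H0.

W+ = 27.5, W- = 8.5, W = min = 8.5, p = 0.180194, fail to reject H0.


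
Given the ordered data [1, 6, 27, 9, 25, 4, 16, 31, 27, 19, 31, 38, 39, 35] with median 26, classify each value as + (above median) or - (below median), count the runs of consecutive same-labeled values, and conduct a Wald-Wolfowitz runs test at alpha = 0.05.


Step 1: Compute median = 26; label A = above, B = below.
Labels in order: BBABBBBAABAAAA  (n_A = 7, n_B = 7)
Step 2: Count runs R = 6.
Step 3: Under H0 (random ordering), E[R] = 2*n_A*n_B/(n_A+n_B) + 1 = 2*7*7/14 + 1 = 8.0000.
        Var[R] = 2*n_A*n_B*(2*n_A*n_B - n_A - n_B) / ((n_A+n_B)^2 * (n_A+n_B-1)) = 8232/2548 = 3.2308.
        SD[R] = 1.7974.
Step 4: Continuity-corrected z = (R + 0.5 - E[R]) / SD[R] = (6 + 0.5 - 8.0000) / 1.7974 = -0.8345.
Step 5: Two-sided p-value via normal approximation = 2*(1 - Phi(|z|)) = 0.403986.
Step 6: alpha = 0.05. fail to reject H0.

R = 6, z = -0.8345, p = 0.403986, fail to reject H0.


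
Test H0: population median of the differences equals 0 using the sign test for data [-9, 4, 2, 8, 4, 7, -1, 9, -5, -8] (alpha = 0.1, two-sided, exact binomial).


Step 1: Discard zero differences. Original n = 10; n_eff = number of nonzero differences = 10.
Nonzero differences (with sign): -9, +4, +2, +8, +4, +7, -1, +9, -5, -8
Step 2: Count signs: positive = 6, negative = 4.
Step 3: Under H0: P(positive) = 0.5, so the number of positives S ~ Bin(10, 0.5).
Step 4: Two-sided exact p-value = sum of Bin(10,0.5) probabilities at or below the observed probability = 0.753906.
Step 5: alpha = 0.1. fail to reject H0.

n_eff = 10, pos = 6, neg = 4, p = 0.753906, fail to reject H0.


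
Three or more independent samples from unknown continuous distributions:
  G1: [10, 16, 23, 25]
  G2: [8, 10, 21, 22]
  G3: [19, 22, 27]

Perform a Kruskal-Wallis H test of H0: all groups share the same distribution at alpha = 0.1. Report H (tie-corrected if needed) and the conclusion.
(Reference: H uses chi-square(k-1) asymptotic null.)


Step 1: Combine all N = 11 observations and assign midranks.
sorted (value, group, rank): (8,G2,1), (10,G1,2.5), (10,G2,2.5), (16,G1,4), (19,G3,5), (21,G2,6), (22,G2,7.5), (22,G3,7.5), (23,G1,9), (25,G1,10), (27,G3,11)
Step 2: Sum ranks within each group.
R_1 = 25.5 (n_1 = 4)
R_2 = 17 (n_2 = 4)
R_3 = 23.5 (n_3 = 3)
Step 3: H = 12/(N(N+1)) * sum(R_i^2/n_i) - 3(N+1)
     = 12/(11*12) * (25.5^2/4 + 17^2/4 + 23.5^2/3) - 3*12
     = 0.090909 * 418.896 - 36
     = 2.081439.
Step 4: Ties present; correction factor C = 1 - 12/(11^3 - 11) = 0.990909. Corrected H = 2.081439 / 0.990909 = 2.100535.
Step 5: Under H0, H ~ chi^2(2); p-value = 0.349844.
Step 6: alpha = 0.1. fail to reject H0.

H = 2.1005, df = 2, p = 0.349844, fail to reject H0.


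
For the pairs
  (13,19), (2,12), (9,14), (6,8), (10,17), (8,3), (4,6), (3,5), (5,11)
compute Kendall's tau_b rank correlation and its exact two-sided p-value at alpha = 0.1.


Step 1: Enumerate the 36 unordered pairs (i,j) with i<j and classify each by sign(x_j-x_i) * sign(y_j-y_i).
  (1,2):dx=-11,dy=-7->C; (1,3):dx=-4,dy=-5->C; (1,4):dx=-7,dy=-11->C; (1,5):dx=-3,dy=-2->C
  (1,6):dx=-5,dy=-16->C; (1,7):dx=-9,dy=-13->C; (1,8):dx=-10,dy=-14->C; (1,9):dx=-8,dy=-8->C
  (2,3):dx=+7,dy=+2->C; (2,4):dx=+4,dy=-4->D; (2,5):dx=+8,dy=+5->C; (2,6):dx=+6,dy=-9->D
  (2,7):dx=+2,dy=-6->D; (2,8):dx=+1,dy=-7->D; (2,9):dx=+3,dy=-1->D; (3,4):dx=-3,dy=-6->C
  (3,5):dx=+1,dy=+3->C; (3,6):dx=-1,dy=-11->C; (3,7):dx=-5,dy=-8->C; (3,8):dx=-6,dy=-9->C
  (3,9):dx=-4,dy=-3->C; (4,5):dx=+4,dy=+9->C; (4,6):dx=+2,dy=-5->D; (4,7):dx=-2,dy=-2->C
  (4,8):dx=-3,dy=-3->C; (4,9):dx=-1,dy=+3->D; (5,6):dx=-2,dy=-14->C; (5,7):dx=-6,dy=-11->C
  (5,8):dx=-7,dy=-12->C; (5,9):dx=-5,dy=-6->C; (6,7):dx=-4,dy=+3->D; (6,8):dx=-5,dy=+2->D
  (6,9):dx=-3,dy=+8->D; (7,8):dx=-1,dy=-1->C; (7,9):dx=+1,dy=+5->C; (8,9):dx=+2,dy=+6->C
Step 2: C = 26, D = 10, total pairs = 36.
Step 3: tau = (C - D)/(n(n-1)/2) = (26 - 10)/36 = 0.444444.
Step 4: Exact two-sided p-value (enumerate n! = 362880 permutations of y under H0): p = 0.119439.
Step 5: alpha = 0.1. fail to reject H0.

tau_b = 0.4444 (C=26, D=10), p = 0.119439, fail to reject H0.


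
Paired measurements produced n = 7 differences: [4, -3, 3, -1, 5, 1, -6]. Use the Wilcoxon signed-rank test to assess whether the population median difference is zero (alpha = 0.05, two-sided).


Step 1: Drop any zero differences (none here) and take |d_i|.
|d| = [4, 3, 3, 1, 5, 1, 6]
Step 2: Midrank |d_i| (ties get averaged ranks).
ranks: |4|->5, |3|->3.5, |3|->3.5, |1|->1.5, |5|->6, |1|->1.5, |6|->7
Step 3: Attach original signs; sum ranks with positive sign and with negative sign.
W+ = 5 + 3.5 + 6 + 1.5 = 16
W- = 3.5 + 1.5 + 7 = 12
(Check: W+ + W- = 28 should equal n(n+1)/2 = 28.)
Step 4: Test statistic W = min(W+, W-) = 12.
Step 5: Ties in |d|, so use the tie-corrected normal approximation.
        E[W] = n(n+1)/4 = 7*8/4 = 14.
        Tie groups: |d|=1 (t=2), |d|=3 (t=2); sum(t^3 - t) = 12.
        Var[W] = n(n+1)(2n+1)/24 - sum(t^3-t)/48 = 840/24 - 12/48 = 34.75.
        z = (W - E[W]) / sqrt(Var[W]) = (12 - 14) / 5.8949 = -0.3393.
        Two-sided p = 2*Phi(z) = 0.734402.
Step 6: alpha = 0.05. fail to reject H0.

W+ = 16, W- = 12, W = min = 12, p = 0.734402, fail to reject H0.


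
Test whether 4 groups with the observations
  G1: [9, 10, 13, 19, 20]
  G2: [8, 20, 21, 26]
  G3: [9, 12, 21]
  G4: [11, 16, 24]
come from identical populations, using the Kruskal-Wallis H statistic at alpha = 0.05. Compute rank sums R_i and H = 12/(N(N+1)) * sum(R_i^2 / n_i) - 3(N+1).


Step 1: Combine all N = 15 observations and assign midranks.
sorted (value, group, rank): (8,G2,1), (9,G1,2.5), (9,G3,2.5), (10,G1,4), (11,G4,5), (12,G3,6), (13,G1,7), (16,G4,8), (19,G1,9), (20,G1,10.5), (20,G2,10.5), (21,G2,12.5), (21,G3,12.5), (24,G4,14), (26,G2,15)
Step 2: Sum ranks within each group.
R_1 = 33 (n_1 = 5)
R_2 = 39 (n_2 = 4)
R_3 = 21 (n_3 = 3)
R_4 = 27 (n_4 = 3)
Step 3: H = 12/(N(N+1)) * sum(R_i^2/n_i) - 3(N+1)
     = 12/(15*16) * (33^2/5 + 39^2/4 + 21^2/3 + 27^2/3) - 3*16
     = 0.050000 * 988.05 - 48
     = 1.402500.
Step 4: Ties present; correction factor C = 1 - 18/(15^3 - 15) = 0.994643. Corrected H = 1.402500 / 0.994643 = 1.410054.
Step 5: Under H0, H ~ chi^2(3); p-value = 0.703180.
Step 6: alpha = 0.05. fail to reject H0.

H = 1.4101, df = 3, p = 0.703180, fail to reject H0.


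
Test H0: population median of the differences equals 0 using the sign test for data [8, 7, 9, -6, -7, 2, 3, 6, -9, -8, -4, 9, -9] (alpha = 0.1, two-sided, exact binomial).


Step 1: Discard zero differences. Original n = 13; n_eff = number of nonzero differences = 13.
Nonzero differences (with sign): +8, +7, +9, -6, -7, +2, +3, +6, -9, -8, -4, +9, -9
Step 2: Count signs: positive = 7, negative = 6.
Step 3: Under H0: P(positive) = 0.5, so the number of positives S ~ Bin(13, 0.5).
Step 4: Two-sided exact p-value = sum of Bin(13,0.5) probabilities at or below the observed probability = 1.000000.
Step 5: alpha = 0.1. fail to reject H0.

n_eff = 13, pos = 7, neg = 6, p = 1.000000, fail to reject H0.


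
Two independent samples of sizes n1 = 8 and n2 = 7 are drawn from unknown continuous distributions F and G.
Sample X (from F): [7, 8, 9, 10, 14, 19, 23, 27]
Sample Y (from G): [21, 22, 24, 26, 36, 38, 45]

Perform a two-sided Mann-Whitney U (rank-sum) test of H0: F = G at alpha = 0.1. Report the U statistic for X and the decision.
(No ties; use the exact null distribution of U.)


Step 1: Combine and sort all 15 observations; assign midranks.
sorted (value, group): (7,X), (8,X), (9,X), (10,X), (14,X), (19,X), (21,Y), (22,Y), (23,X), (24,Y), (26,Y), (27,X), (36,Y), (38,Y), (45,Y)
ranks: 7->1, 8->2, 9->3, 10->4, 14->5, 19->6, 21->7, 22->8, 23->9, 24->10, 26->11, 27->12, 36->13, 38->14, 45->15
Step 2: Rank sum for X: R1 = 1 + 2 + 3 + 4 + 5 + 6 + 9 + 12 = 42.
Step 3: U_X = R1 - n1(n1+1)/2 = 42 - 8*9/2 = 42 - 36 = 6.
       U_Y = n1*n2 - U_X = 56 - 6 = 50.
Step 4: No ties, so the exact null distribution of U (based on enumerating the C(15,8) = 6435 equally likely rank assignments) gives the two-sided p-value.
Step 5: p-value = 0.009324; compare to alpha = 0.1. reject H0.

U_X = 6, p = 0.009324, reject H0 at alpha = 0.1.


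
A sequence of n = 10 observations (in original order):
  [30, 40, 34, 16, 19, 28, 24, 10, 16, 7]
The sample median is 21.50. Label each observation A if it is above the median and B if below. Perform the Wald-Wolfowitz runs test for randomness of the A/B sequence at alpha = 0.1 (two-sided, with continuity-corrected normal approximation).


Step 1: Compute median = 21.50; label A = above, B = below.
Labels in order: AAABBAABBB  (n_A = 5, n_B = 5)
Step 2: Count runs R = 4.
Step 3: Under H0 (random ordering), E[R] = 2*n_A*n_B/(n_A+n_B) + 1 = 2*5*5/10 + 1 = 6.0000.
        Var[R] = 2*n_A*n_B*(2*n_A*n_B - n_A - n_B) / ((n_A+n_B)^2 * (n_A+n_B-1)) = 2000/900 = 2.2222.
        SD[R] = 1.4907.
Step 4: Continuity-corrected z = (R + 0.5 - E[R]) / SD[R] = (4 + 0.5 - 6.0000) / 1.4907 = -1.0062.
Step 5: Two-sided p-value via normal approximation = 2*(1 - Phi(|z|)) = 0.314305.
Step 6: alpha = 0.1. fail to reject H0.

R = 4, z = -1.0062, p = 0.314305, fail to reject H0.


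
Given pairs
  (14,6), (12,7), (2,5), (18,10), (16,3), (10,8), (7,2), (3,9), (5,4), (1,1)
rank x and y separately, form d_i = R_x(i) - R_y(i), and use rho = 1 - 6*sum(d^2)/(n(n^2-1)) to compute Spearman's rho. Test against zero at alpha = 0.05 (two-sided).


Step 1: Rank x and y separately (midranks; no ties here).
rank(x): 14->8, 12->7, 2->2, 18->10, 16->9, 10->6, 7->5, 3->3, 5->4, 1->1
rank(y): 6->6, 7->7, 5->5, 10->10, 3->3, 8->8, 2->2, 9->9, 4->4, 1->1
Step 2: d_i = R_x(i) - R_y(i); compute d_i^2.
  (8-6)^2=4, (7-7)^2=0, (2-5)^2=9, (10-10)^2=0, (9-3)^2=36, (6-8)^2=4, (5-2)^2=9, (3-9)^2=36, (4-4)^2=0, (1-1)^2=0
sum(d^2) = 98.
Step 3: rho = 1 - 6*98 / (10*(10^2 - 1)) = 1 - 588/990 = 0.406061.
Step 4: Under H0, t = rho * sqrt((n-2)/(1-rho^2)) = 1.2568 ~ t(8).
Step 5: Two-sided p-value from the t-distribution with 8 df = 0.244282.
Step 6: alpha = 0.05. fail to reject H0.

rho = 0.4061, p = 0.244282, fail to reject H0 at alpha = 0.05.


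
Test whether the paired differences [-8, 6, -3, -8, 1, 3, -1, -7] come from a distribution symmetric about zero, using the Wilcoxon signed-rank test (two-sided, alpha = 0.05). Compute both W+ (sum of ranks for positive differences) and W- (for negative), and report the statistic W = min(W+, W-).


Step 1: Drop any zero differences (none here) and take |d_i|.
|d| = [8, 6, 3, 8, 1, 3, 1, 7]
Step 2: Midrank |d_i| (ties get averaged ranks).
ranks: |8|->7.5, |6|->5, |3|->3.5, |8|->7.5, |1|->1.5, |3|->3.5, |1|->1.5, |7|->6
Step 3: Attach original signs; sum ranks with positive sign and with negative sign.
W+ = 5 + 1.5 + 3.5 = 10
W- = 7.5 + 3.5 + 7.5 + 1.5 + 6 = 26
(Check: W+ + W- = 36 should equal n(n+1)/2 = 36.)
Step 4: Test statistic W = min(W+, W-) = 10.
Step 5: Ties in |d|, so use the tie-corrected normal approximation.
        E[W] = n(n+1)/4 = 8*9/4 = 18.
        Tie groups: |d|=1 (t=2), |d|=3 (t=2), |d|=8 (t=2); sum(t^3 - t) = 18.
        Var[W] = n(n+1)(2n+1)/24 - sum(t^3-t)/48 = 1224/24 - 18/48 = 50.625.
        z = (W - E[W]) / sqrt(Var[W]) = (10 - 18) / 7.1151 = -1.1244.
        Two-sided p = 2*Phi(z) = 0.260858.
Step 6: alpha = 0.05. fail to reject H0.

W+ = 10, W- = 26, W = min = 10, p = 0.260858, fail to reject H0.


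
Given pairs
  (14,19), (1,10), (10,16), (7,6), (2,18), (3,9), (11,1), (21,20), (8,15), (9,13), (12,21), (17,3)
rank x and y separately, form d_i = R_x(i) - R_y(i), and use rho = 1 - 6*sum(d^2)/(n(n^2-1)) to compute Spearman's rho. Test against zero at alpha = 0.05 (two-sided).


Step 1: Rank x and y separately (midranks; no ties here).
rank(x): 14->10, 1->1, 10->7, 7->4, 2->2, 3->3, 11->8, 21->12, 8->5, 9->6, 12->9, 17->11
rank(y): 19->10, 10->5, 16->8, 6->3, 18->9, 9->4, 1->1, 20->11, 15->7, 13->6, 21->12, 3->2
Step 2: d_i = R_x(i) - R_y(i); compute d_i^2.
  (10-10)^2=0, (1-5)^2=16, (7-8)^2=1, (4-3)^2=1, (2-9)^2=49, (3-4)^2=1, (8-1)^2=49, (12-11)^2=1, (5-7)^2=4, (6-6)^2=0, (9-12)^2=9, (11-2)^2=81
sum(d^2) = 212.
Step 3: rho = 1 - 6*212 / (12*(12^2 - 1)) = 1 - 1272/1716 = 0.258741.
Step 4: Under H0, t = rho * sqrt((n-2)/(1-rho^2)) = 0.8471 ~ t(10).
Step 5: Two-sided p-value from the t-distribution with 10 df = 0.416775.
Step 6: alpha = 0.05. fail to reject H0.

rho = 0.2587, p = 0.416775, fail to reject H0 at alpha = 0.05.


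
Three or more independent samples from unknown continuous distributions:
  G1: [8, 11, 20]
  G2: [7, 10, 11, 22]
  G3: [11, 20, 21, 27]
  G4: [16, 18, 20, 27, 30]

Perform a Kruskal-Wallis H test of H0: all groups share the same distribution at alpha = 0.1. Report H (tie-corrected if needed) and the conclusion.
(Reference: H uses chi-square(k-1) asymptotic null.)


Step 1: Combine all N = 16 observations and assign midranks.
sorted (value, group, rank): (7,G2,1), (8,G1,2), (10,G2,3), (11,G1,5), (11,G2,5), (11,G3,5), (16,G4,7), (18,G4,8), (20,G1,10), (20,G3,10), (20,G4,10), (21,G3,12), (22,G2,13), (27,G3,14.5), (27,G4,14.5), (30,G4,16)
Step 2: Sum ranks within each group.
R_1 = 17 (n_1 = 3)
R_2 = 22 (n_2 = 4)
R_3 = 41.5 (n_3 = 4)
R_4 = 55.5 (n_4 = 5)
Step 3: H = 12/(N(N+1)) * sum(R_i^2/n_i) - 3(N+1)
     = 12/(16*17) * (17^2/3 + 22^2/4 + 41.5^2/4 + 55.5^2/5) - 3*17
     = 0.044118 * 1263.95 - 51
     = 4.762316.
Step 4: Ties present; correction factor C = 1 - 54/(16^3 - 16) = 0.986765. Corrected H = 4.762316 / 0.986765 = 4.826192.
Step 5: Under H0, H ~ chi^2(3); p-value = 0.184976.
Step 6: alpha = 0.1. fail to reject H0.

H = 4.8262, df = 3, p = 0.184976, fail to reject H0.


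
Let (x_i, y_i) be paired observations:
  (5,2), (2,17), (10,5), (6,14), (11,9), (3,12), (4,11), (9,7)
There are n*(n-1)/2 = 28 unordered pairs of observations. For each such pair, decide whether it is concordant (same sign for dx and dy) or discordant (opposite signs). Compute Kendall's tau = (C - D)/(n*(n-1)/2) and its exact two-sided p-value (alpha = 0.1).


Step 1: Enumerate the 28 unordered pairs (i,j) with i<j and classify each by sign(x_j-x_i) * sign(y_j-y_i).
  (1,2):dx=-3,dy=+15->D; (1,3):dx=+5,dy=+3->C; (1,4):dx=+1,dy=+12->C; (1,5):dx=+6,dy=+7->C
  (1,6):dx=-2,dy=+10->D; (1,7):dx=-1,dy=+9->D; (1,8):dx=+4,dy=+5->C; (2,3):dx=+8,dy=-12->D
  (2,4):dx=+4,dy=-3->D; (2,5):dx=+9,dy=-8->D; (2,6):dx=+1,dy=-5->D; (2,7):dx=+2,dy=-6->D
  (2,8):dx=+7,dy=-10->D; (3,4):dx=-4,dy=+9->D; (3,5):dx=+1,dy=+4->C; (3,6):dx=-7,dy=+7->D
  (3,7):dx=-6,dy=+6->D; (3,8):dx=-1,dy=+2->D; (4,5):dx=+5,dy=-5->D; (4,6):dx=-3,dy=-2->C
  (4,7):dx=-2,dy=-3->C; (4,8):dx=+3,dy=-7->D; (5,6):dx=-8,dy=+3->D; (5,7):dx=-7,dy=+2->D
  (5,8):dx=-2,dy=-2->C; (6,7):dx=+1,dy=-1->D; (6,8):dx=+6,dy=-5->D; (7,8):dx=+5,dy=-4->D
Step 2: C = 8, D = 20, total pairs = 28.
Step 3: tau = (C - D)/(n(n-1)/2) = (8 - 20)/28 = -0.428571.
Step 4: Exact two-sided p-value (enumerate n! = 40320 permutations of y under H0): p = 0.178869.
Step 5: alpha = 0.1. fail to reject H0.

tau_b = -0.4286 (C=8, D=20), p = 0.178869, fail to reject H0.


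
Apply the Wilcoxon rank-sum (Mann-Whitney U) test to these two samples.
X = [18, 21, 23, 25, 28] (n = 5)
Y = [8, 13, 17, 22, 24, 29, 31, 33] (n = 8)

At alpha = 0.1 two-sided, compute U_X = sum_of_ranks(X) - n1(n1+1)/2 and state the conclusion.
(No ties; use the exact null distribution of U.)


Step 1: Combine and sort all 13 observations; assign midranks.
sorted (value, group): (8,Y), (13,Y), (17,Y), (18,X), (21,X), (22,Y), (23,X), (24,Y), (25,X), (28,X), (29,Y), (31,Y), (33,Y)
ranks: 8->1, 13->2, 17->3, 18->4, 21->5, 22->6, 23->7, 24->8, 25->9, 28->10, 29->11, 31->12, 33->13
Step 2: Rank sum for X: R1 = 4 + 5 + 7 + 9 + 10 = 35.
Step 3: U_X = R1 - n1(n1+1)/2 = 35 - 5*6/2 = 35 - 15 = 20.
       U_Y = n1*n2 - U_X = 40 - 20 = 20.
Step 4: No ties, so the exact null distribution of U (based on enumerating the C(13,5) = 1287 equally likely rank assignments) gives the two-sided p-value.
Step 5: p-value = 1.000000; compare to alpha = 0.1. fail to reject H0.

U_X = 20, p = 1.000000, fail to reject H0 at alpha = 0.1.


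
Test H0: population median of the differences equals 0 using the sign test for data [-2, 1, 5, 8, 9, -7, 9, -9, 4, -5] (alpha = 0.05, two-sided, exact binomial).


Step 1: Discard zero differences. Original n = 10; n_eff = number of nonzero differences = 10.
Nonzero differences (with sign): -2, +1, +5, +8, +9, -7, +9, -9, +4, -5
Step 2: Count signs: positive = 6, negative = 4.
Step 3: Under H0: P(positive) = 0.5, so the number of positives S ~ Bin(10, 0.5).
Step 4: Two-sided exact p-value = sum of Bin(10,0.5) probabilities at or below the observed probability = 0.753906.
Step 5: alpha = 0.05. fail to reject H0.

n_eff = 10, pos = 6, neg = 4, p = 0.753906, fail to reject H0.


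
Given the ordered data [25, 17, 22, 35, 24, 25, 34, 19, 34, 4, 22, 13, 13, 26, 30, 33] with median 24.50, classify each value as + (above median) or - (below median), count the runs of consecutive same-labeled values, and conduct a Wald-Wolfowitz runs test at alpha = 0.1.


Step 1: Compute median = 24.50; label A = above, B = below.
Labels in order: ABBABAABABBBBAAA  (n_A = 8, n_B = 8)
Step 2: Count runs R = 9.
Step 3: Under H0 (random ordering), E[R] = 2*n_A*n_B/(n_A+n_B) + 1 = 2*8*8/16 + 1 = 9.0000.
        Var[R] = 2*n_A*n_B*(2*n_A*n_B - n_A - n_B) / ((n_A+n_B)^2 * (n_A+n_B-1)) = 14336/3840 = 3.7333.
        SD[R] = 1.9322.
Step 4: R = E[R], so z = 0 with no continuity correction.
Step 5: Two-sided p-value via normal approximation = 2*(1 - Phi(|z|)) = 1.000000.
Step 6: alpha = 0.1. fail to reject H0.

R = 9, z = 0.0000, p = 1.000000, fail to reject H0.


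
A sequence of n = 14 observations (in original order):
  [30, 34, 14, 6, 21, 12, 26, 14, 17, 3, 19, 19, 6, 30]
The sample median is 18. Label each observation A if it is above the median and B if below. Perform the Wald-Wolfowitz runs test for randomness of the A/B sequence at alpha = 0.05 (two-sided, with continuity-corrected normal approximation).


Step 1: Compute median = 18; label A = above, B = below.
Labels in order: AABBABABBBAABA  (n_A = 7, n_B = 7)
Step 2: Count runs R = 9.
Step 3: Under H0 (random ordering), E[R] = 2*n_A*n_B/(n_A+n_B) + 1 = 2*7*7/14 + 1 = 8.0000.
        Var[R] = 2*n_A*n_B*(2*n_A*n_B - n_A - n_B) / ((n_A+n_B)^2 * (n_A+n_B-1)) = 8232/2548 = 3.2308.
        SD[R] = 1.7974.
Step 4: Continuity-corrected z = (R - 0.5 - E[R]) / SD[R] = (9 - 0.5 - 8.0000) / 1.7974 = 0.2782.
Step 5: Two-sided p-value via normal approximation = 2*(1 - Phi(|z|)) = 0.780879.
Step 6: alpha = 0.05. fail to reject H0.

R = 9, z = 0.2782, p = 0.780879, fail to reject H0.


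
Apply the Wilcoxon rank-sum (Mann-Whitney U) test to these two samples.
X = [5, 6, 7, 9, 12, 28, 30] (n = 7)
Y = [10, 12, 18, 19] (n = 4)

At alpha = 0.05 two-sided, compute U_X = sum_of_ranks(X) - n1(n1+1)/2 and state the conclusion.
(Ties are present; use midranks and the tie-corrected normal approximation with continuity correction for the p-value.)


Step 1: Combine and sort all 11 observations; assign midranks.
sorted (value, group): (5,X), (6,X), (7,X), (9,X), (10,Y), (12,X), (12,Y), (18,Y), (19,Y), (28,X), (30,X)
ranks: 5->1, 6->2, 7->3, 9->4, 10->5, 12->6.5, 12->6.5, 18->8, 19->9, 28->10, 30->11
Step 2: Rank sum for X: R1 = 1 + 2 + 3 + 4 + 6.5 + 10 + 11 = 37.5.
Step 3: U_X = R1 - n1(n1+1)/2 = 37.5 - 7*8/2 = 37.5 - 28 = 9.5.
       U_Y = n1*n2 - U_X = 28 - 9.5 = 18.5.
Step 4: Ties are present, so use the tie-corrected normal approximation (with continuity correction) for the p-value.
Step 5: p-value = 0.448659; compare to alpha = 0.05. fail to reject H0.

U_X = 9.5, p = 0.448659, fail to reject H0 at alpha = 0.05.


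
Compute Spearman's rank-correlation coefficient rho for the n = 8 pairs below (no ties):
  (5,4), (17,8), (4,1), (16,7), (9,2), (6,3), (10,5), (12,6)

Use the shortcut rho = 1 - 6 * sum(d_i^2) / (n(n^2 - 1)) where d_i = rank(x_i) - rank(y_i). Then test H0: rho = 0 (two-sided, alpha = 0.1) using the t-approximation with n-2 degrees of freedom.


Step 1: Rank x and y separately (midranks; no ties here).
rank(x): 5->2, 17->8, 4->1, 16->7, 9->4, 6->3, 10->5, 12->6
rank(y): 4->4, 8->8, 1->1, 7->7, 2->2, 3->3, 5->5, 6->6
Step 2: d_i = R_x(i) - R_y(i); compute d_i^2.
  (2-4)^2=4, (8-8)^2=0, (1-1)^2=0, (7-7)^2=0, (4-2)^2=4, (3-3)^2=0, (5-5)^2=0, (6-6)^2=0
sum(d^2) = 8.
Step 3: rho = 1 - 6*8 / (8*(8^2 - 1)) = 1 - 48/504 = 0.904762.
Step 4: Under H0, t = rho * sqrt((n-2)/(1-rho^2)) = 5.2034 ~ t(6).
Step 5: Two-sided p-value from the t-distribution with 6 df = 0.002008.
Step 6: alpha = 0.1. reject H0.

rho = 0.9048, p = 0.002008, reject H0 at alpha = 0.1.


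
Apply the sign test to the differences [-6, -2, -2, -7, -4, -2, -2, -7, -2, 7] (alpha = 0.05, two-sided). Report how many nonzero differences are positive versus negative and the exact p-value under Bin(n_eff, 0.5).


Step 1: Discard zero differences. Original n = 10; n_eff = number of nonzero differences = 10.
Nonzero differences (with sign): -6, -2, -2, -7, -4, -2, -2, -7, -2, +7
Step 2: Count signs: positive = 1, negative = 9.
Step 3: Under H0: P(positive) = 0.5, so the number of positives S ~ Bin(10, 0.5).
Step 4: Two-sided exact p-value = sum of Bin(10,0.5) probabilities at or below the observed probability = 0.021484.
Step 5: alpha = 0.05. reject H0.

n_eff = 10, pos = 1, neg = 9, p = 0.021484, reject H0.


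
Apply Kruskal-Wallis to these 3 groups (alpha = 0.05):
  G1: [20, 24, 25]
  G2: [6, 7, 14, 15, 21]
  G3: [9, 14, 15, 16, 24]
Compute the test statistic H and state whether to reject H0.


Step 1: Combine all N = 13 observations and assign midranks.
sorted (value, group, rank): (6,G2,1), (7,G2,2), (9,G3,3), (14,G2,4.5), (14,G3,4.5), (15,G2,6.5), (15,G3,6.5), (16,G3,8), (20,G1,9), (21,G2,10), (24,G1,11.5), (24,G3,11.5), (25,G1,13)
Step 2: Sum ranks within each group.
R_1 = 33.5 (n_1 = 3)
R_2 = 24 (n_2 = 5)
R_3 = 33.5 (n_3 = 5)
Step 3: H = 12/(N(N+1)) * sum(R_i^2/n_i) - 3(N+1)
     = 12/(13*14) * (33.5^2/3 + 24^2/5 + 33.5^2/5) - 3*14
     = 0.065934 * 713.733 - 42
     = 5.059341.
Step 4: Ties present; correction factor C = 1 - 18/(13^3 - 13) = 0.991758. Corrected H = 5.059341 / 0.991758 = 5.101385.
Step 5: Under H0, H ~ chi^2(2); p-value = 0.078028.
Step 6: alpha = 0.05. fail to reject H0.

H = 5.1014, df = 2, p = 0.078028, fail to reject H0.


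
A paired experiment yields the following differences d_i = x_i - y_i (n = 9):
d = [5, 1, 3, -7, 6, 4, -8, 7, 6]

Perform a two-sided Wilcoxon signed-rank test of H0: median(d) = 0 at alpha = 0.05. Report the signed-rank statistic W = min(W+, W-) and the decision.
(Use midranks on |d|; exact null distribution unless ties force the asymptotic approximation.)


Step 1: Drop any zero differences (none here) and take |d_i|.
|d| = [5, 1, 3, 7, 6, 4, 8, 7, 6]
Step 2: Midrank |d_i| (ties get averaged ranks).
ranks: |5|->4, |1|->1, |3|->2, |7|->7.5, |6|->5.5, |4|->3, |8|->9, |7|->7.5, |6|->5.5
Step 3: Attach original signs; sum ranks with positive sign and with negative sign.
W+ = 4 + 1 + 2 + 5.5 + 3 + 7.5 + 5.5 = 28.5
W- = 7.5 + 9 = 16.5
(Check: W+ + W- = 45 should equal n(n+1)/2 = 45.)
Step 4: Test statistic W = min(W+, W-) = 16.5.
Step 5: Ties in |d|, so use the tie-corrected normal approximation.
        E[W] = n(n+1)/4 = 9*10/4 = 22.5.
        Tie groups: |d|=6 (t=2), |d|=7 (t=2); sum(t^3 - t) = 12.
        Var[W] = n(n+1)(2n+1)/24 - sum(t^3-t)/48 = 1710/24 - 12/48 = 71.
        z = (W - E[W]) / sqrt(Var[W]) = (16.5 - 22.5) / 8.4261 = -0.7121.
        Two-sided p = 2*Phi(z) = 0.476422.
Step 6: alpha = 0.05. fail to reject H0.

W+ = 28.5, W- = 16.5, W = min = 16.5, p = 0.476422, fail to reject H0.


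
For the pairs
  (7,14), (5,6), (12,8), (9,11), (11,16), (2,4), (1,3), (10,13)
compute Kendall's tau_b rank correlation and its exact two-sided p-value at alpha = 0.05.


Step 1: Enumerate the 28 unordered pairs (i,j) with i<j and classify each by sign(x_j-x_i) * sign(y_j-y_i).
  (1,2):dx=-2,dy=-8->C; (1,3):dx=+5,dy=-6->D; (1,4):dx=+2,dy=-3->D; (1,5):dx=+4,dy=+2->C
  (1,6):dx=-5,dy=-10->C; (1,7):dx=-6,dy=-11->C; (1,8):dx=+3,dy=-1->D; (2,3):dx=+7,dy=+2->C
  (2,4):dx=+4,dy=+5->C; (2,5):dx=+6,dy=+10->C; (2,6):dx=-3,dy=-2->C; (2,7):dx=-4,dy=-3->C
  (2,8):dx=+5,dy=+7->C; (3,4):dx=-3,dy=+3->D; (3,5):dx=-1,dy=+8->D; (3,6):dx=-10,dy=-4->C
  (3,7):dx=-11,dy=-5->C; (3,8):dx=-2,dy=+5->D; (4,5):dx=+2,dy=+5->C; (4,6):dx=-7,dy=-7->C
  (4,7):dx=-8,dy=-8->C; (4,8):dx=+1,dy=+2->C; (5,6):dx=-9,dy=-12->C; (5,7):dx=-10,dy=-13->C
  (5,8):dx=-1,dy=-3->C; (6,7):dx=-1,dy=-1->C; (6,8):dx=+8,dy=+9->C; (7,8):dx=+9,dy=+10->C
Step 2: C = 22, D = 6, total pairs = 28.
Step 3: tau = (C - D)/(n(n-1)/2) = (22 - 6)/28 = 0.571429.
Step 4: Exact two-sided p-value (enumerate n! = 40320 permutations of y under H0): p = 0.061012.
Step 5: alpha = 0.05. fail to reject H0.

tau_b = 0.5714 (C=22, D=6), p = 0.061012, fail to reject H0.


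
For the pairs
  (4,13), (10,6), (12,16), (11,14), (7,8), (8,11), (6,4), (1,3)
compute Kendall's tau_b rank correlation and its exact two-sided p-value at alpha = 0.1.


Step 1: Enumerate the 28 unordered pairs (i,j) with i<j and classify each by sign(x_j-x_i) * sign(y_j-y_i).
  (1,2):dx=+6,dy=-7->D; (1,3):dx=+8,dy=+3->C; (1,4):dx=+7,dy=+1->C; (1,5):dx=+3,dy=-5->D
  (1,6):dx=+4,dy=-2->D; (1,7):dx=+2,dy=-9->D; (1,8):dx=-3,dy=-10->C; (2,3):dx=+2,dy=+10->C
  (2,4):dx=+1,dy=+8->C; (2,5):dx=-3,dy=+2->D; (2,6):dx=-2,dy=+5->D; (2,7):dx=-4,dy=-2->C
  (2,8):dx=-9,dy=-3->C; (3,4):dx=-1,dy=-2->C; (3,5):dx=-5,dy=-8->C; (3,6):dx=-4,dy=-5->C
  (3,7):dx=-6,dy=-12->C; (3,8):dx=-11,dy=-13->C; (4,5):dx=-4,dy=-6->C; (4,6):dx=-3,dy=-3->C
  (4,7):dx=-5,dy=-10->C; (4,8):dx=-10,dy=-11->C; (5,6):dx=+1,dy=+3->C; (5,7):dx=-1,dy=-4->C
  (5,8):dx=-6,dy=-5->C; (6,7):dx=-2,dy=-7->C; (6,8):dx=-7,dy=-8->C; (7,8):dx=-5,dy=-1->C
Step 2: C = 22, D = 6, total pairs = 28.
Step 3: tau = (C - D)/(n(n-1)/2) = (22 - 6)/28 = 0.571429.
Step 4: Exact two-sided p-value (enumerate n! = 40320 permutations of y under H0): p = 0.061012.
Step 5: alpha = 0.1. reject H0.

tau_b = 0.5714 (C=22, D=6), p = 0.061012, reject H0.


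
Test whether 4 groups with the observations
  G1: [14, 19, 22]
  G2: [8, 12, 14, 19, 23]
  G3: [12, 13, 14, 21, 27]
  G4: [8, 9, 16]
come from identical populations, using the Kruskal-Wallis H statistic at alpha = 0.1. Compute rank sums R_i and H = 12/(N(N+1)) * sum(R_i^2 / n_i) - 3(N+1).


Step 1: Combine all N = 16 observations and assign midranks.
sorted (value, group, rank): (8,G2,1.5), (8,G4,1.5), (9,G4,3), (12,G2,4.5), (12,G3,4.5), (13,G3,6), (14,G1,8), (14,G2,8), (14,G3,8), (16,G4,10), (19,G1,11.5), (19,G2,11.5), (21,G3,13), (22,G1,14), (23,G2,15), (27,G3,16)
Step 2: Sum ranks within each group.
R_1 = 33.5 (n_1 = 3)
R_2 = 40.5 (n_2 = 5)
R_3 = 47.5 (n_3 = 5)
R_4 = 14.5 (n_4 = 3)
Step 3: H = 12/(N(N+1)) * sum(R_i^2/n_i) - 3(N+1)
     = 12/(16*17) * (33.5^2/3 + 40.5^2/5 + 47.5^2/5 + 14.5^2/3) - 3*17
     = 0.044118 * 1223.47 - 51
     = 2.976471.
Step 4: Ties present; correction factor C = 1 - 42/(16^3 - 16) = 0.989706. Corrected H = 2.976471 / 0.989706 = 3.007429.
Step 5: Under H0, H ~ chi^2(3); p-value = 0.390481.
Step 6: alpha = 0.1. fail to reject H0.

H = 3.0074, df = 3, p = 0.390481, fail to reject H0.
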